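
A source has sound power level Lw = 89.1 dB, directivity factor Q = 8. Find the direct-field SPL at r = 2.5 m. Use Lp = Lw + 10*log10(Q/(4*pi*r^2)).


4*pi*r^2 = 4*pi*2.5^2 = 78.5398 m^2
Q / (4*pi*r^2) = 8 / 78.5398 = 0.101859
Lp = 89.1 + 10*log10(0.101859) = 79.18 dB


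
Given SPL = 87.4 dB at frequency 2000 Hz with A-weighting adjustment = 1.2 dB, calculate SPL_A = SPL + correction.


A-weighting table: 2000 Hz -> 1.2 dB correction
SPL_A = SPL + correction = 87.4 + (1.2) = 88.6 dBA


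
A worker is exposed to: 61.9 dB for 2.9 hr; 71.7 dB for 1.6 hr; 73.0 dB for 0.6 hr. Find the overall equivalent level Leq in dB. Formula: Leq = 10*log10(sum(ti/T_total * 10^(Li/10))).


T_total = 2.9 + 1.6 + 0.6 = 5.1 hr
(2.9/5.1) * 10^(61.9/10) = 880700
(1.6/5.1) * 10^(71.7/10) = 4.64034e+06
(0.6/5.1) * 10^(73.0/10) = 2.34737e+06
Sum = 880700 + 4.64034e+06 + 2.34737e+06 = 7.86841e+06
Leq = 10*log10(7.86841e+06) = 68.959 dB


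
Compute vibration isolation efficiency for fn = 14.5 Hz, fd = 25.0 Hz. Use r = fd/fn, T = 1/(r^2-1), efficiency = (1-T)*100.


r = 25.0 / 14.5 = 1.72414
r^2 - 1 = 1.72414^2 - 1 = 1.97266
T = 1/1.97266 = 0.50693
Efficiency = (1 - 0.50693)*100 = 49.307 %


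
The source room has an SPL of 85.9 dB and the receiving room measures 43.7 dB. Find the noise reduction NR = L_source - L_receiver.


NR = L_source - L_receiver (difference between source and receiving room levels)
NR = 85.9 - 43.7 = 42.2 dB


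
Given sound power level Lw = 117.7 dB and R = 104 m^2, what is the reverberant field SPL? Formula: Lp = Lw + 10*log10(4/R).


4/R = 4/104 = 0.0384615
Lp = 117.7 + 10*log10(0.0384615) = 103.55 dB


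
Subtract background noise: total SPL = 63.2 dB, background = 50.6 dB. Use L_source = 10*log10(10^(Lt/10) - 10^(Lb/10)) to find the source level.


10^(63.2/10) = 2.0893e+06
10^(50.6/10) = 114815
Difference = 2.0893e+06 - 114815 = 1.97448e+06
L_source = 10*log10(1.97448e+06) = 62.955 dB


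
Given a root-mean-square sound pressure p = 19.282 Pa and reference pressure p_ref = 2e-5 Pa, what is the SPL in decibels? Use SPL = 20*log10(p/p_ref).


p / p_ref = 19.282 / 2e-5 = 964100
SPL = 20 * log10(964100) = 119.68 dB


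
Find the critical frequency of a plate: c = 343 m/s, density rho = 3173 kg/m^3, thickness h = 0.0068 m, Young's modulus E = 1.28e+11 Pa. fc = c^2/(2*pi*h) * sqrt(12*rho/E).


12*rho/E = 12*3173/1.28e+11 = 2.97469e-07
sqrt(12*rho/E) = sqrt(2.97469e-07) = 0.000545407
c^2/(2*pi*h) = 343^2/(2*pi*0.0068) = 2.75359e+06
fc = 2.75359e+06 * 0.000545407 = 1501.8 Hz


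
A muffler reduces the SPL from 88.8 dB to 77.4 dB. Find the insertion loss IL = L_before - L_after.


Insertion loss = SPL without muffler - SPL with muffler
IL = 88.8 - 77.4 = 11.4 dB


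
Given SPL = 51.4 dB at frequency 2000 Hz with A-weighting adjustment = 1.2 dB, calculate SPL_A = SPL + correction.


A-weighting table: 2000 Hz -> 1.2 dB correction
SPL_A = SPL + correction = 51.4 + (1.2) = 52.6 dBA


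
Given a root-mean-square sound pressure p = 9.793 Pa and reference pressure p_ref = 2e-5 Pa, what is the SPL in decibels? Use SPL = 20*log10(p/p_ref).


p / p_ref = 9.793 / 2e-5 = 489650
SPL = 20 * log10(489650) = 113.8 dB


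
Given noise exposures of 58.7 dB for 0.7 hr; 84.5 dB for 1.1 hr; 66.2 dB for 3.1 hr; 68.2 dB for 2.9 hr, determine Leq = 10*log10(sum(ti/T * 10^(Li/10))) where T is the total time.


T_total = 0.7 + 1.1 + 3.1 + 2.9 = 7.8 hr
(0.7/7.8) * 10^(58.7/10) = 66527.8
(1.1/7.8) * 10^(84.5/10) = 3.97464e+07
(3.1/7.8) * 10^(66.2/10) = 1.65679e+06
(2.9/7.8) * 10^(68.2/10) = 2.45642e+06
Sum = 66527.8 + 3.97464e+07 + 1.65679e+06 + 2.45642e+06 = 4.39261e+07
Leq = 10*log10(4.39261e+07) = 76.427 dB


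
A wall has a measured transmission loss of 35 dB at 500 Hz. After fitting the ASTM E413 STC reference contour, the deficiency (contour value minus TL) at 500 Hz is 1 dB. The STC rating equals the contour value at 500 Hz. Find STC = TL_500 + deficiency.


By ASTM E413, STC = value of the fitted reference contour at 500 Hz.
Contour value at 500 Hz = TL_500 + deficiency = 35 + 1 = 36
STC = 36


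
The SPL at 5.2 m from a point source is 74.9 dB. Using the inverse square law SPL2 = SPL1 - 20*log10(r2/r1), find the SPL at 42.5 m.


r2/r1 = 42.5/5.2 = 8.17308
Correction = 20*log10(8.17308) = 18.2477 dB
SPL2 = 74.9 - 18.2477 = 56.652 dB


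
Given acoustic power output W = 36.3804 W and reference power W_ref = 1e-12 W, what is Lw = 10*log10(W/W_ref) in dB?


W / W_ref = 36.3804 / 1e-12 = 3.63804e+13
Lw = 10 * log10(3.63804e+13) = 135.61 dB


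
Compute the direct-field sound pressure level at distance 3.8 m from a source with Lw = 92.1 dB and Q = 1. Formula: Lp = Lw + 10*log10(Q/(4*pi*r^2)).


4*pi*r^2 = 4*pi*3.8^2 = 181.458 m^2
Q / (4*pi*r^2) = 1 / 181.458 = 0.00551092
Lp = 92.1 + 10*log10(0.00551092) = 69.512 dB


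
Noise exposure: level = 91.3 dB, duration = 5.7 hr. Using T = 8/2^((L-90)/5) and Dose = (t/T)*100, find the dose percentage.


T_allowed = 8 / 2^((91.3 - 90)/5) = 6.6807 hr
Dose = 5.7 / 6.6807 * 100 = 85.32 %


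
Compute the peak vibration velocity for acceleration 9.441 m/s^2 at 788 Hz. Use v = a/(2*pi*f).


omega = 2*pi*f = 2*pi*788 = 4951.15 rad/s
v = a / omega = 9.441 / 4951.15 = 0.0019068 m/s


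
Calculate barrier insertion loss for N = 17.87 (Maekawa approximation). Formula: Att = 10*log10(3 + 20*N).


3 + 20*N = 3 + 20*17.87 = 360.4
Att = 10*log10(360.4) = 25.568 dB


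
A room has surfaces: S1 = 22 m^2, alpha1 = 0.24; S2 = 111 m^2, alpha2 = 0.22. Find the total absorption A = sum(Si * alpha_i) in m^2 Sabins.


22 * 0.24 = 5.28
111 * 0.22 = 24.42
A_total = 5.28 + 24.42 = 29.7 m^2


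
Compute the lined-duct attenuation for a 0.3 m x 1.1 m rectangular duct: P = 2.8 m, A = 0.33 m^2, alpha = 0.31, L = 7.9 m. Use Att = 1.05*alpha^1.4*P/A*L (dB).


alpha^1.4 = 0.31^1.4 = 0.194047
Attenuation rate = 1.05 * alpha^1.4 * P / A
= 1.05 * 0.194047 * 2.8 / 0.33 = 1.72878 dB/m
Total Att = 1.72878 * 7.9 = 13.657 dB


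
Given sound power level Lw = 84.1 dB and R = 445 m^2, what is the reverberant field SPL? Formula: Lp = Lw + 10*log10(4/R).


4/R = 4/445 = 0.00898876
Lp = 84.1 + 10*log10(0.00898876) = 63.637 dB


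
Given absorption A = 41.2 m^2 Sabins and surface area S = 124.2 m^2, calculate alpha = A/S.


Absorption coefficient = absorbed power / incident power
alpha = A / S = 41.2 / 124.2 = 0.33172


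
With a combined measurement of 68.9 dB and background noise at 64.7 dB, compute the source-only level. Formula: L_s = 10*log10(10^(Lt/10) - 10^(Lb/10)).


10^(68.9/10) = 7.76247e+06
10^(64.7/10) = 2.95121e+06
Difference = 7.76247e+06 - 2.95121e+06 = 4.81126e+06
L_source = 10*log10(4.81126e+06) = 66.823 dB


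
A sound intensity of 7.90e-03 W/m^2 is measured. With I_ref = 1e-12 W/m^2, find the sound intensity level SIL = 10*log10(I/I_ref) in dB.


I / I_ref = 7.90e-03 / 1e-12 = 7.9e+09
SIL = 10 * log10(7.9e+09) = 98.976 dB


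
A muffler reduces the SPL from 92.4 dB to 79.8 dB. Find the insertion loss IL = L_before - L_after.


Insertion loss = SPL without muffler - SPL with muffler
IL = 92.4 - 79.8 = 12.6 dB


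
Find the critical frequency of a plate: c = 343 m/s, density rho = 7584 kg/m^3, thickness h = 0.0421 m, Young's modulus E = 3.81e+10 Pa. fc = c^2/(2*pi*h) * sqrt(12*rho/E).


12*rho/E = 12*7584/3.81e+10 = 2.38866e-06
sqrt(12*rho/E) = sqrt(2.38866e-06) = 0.00154553
c^2/(2*pi*h) = 343^2/(2*pi*0.0421) = 444761
fc = 444761 * 0.00154553 = 687.39 Hz


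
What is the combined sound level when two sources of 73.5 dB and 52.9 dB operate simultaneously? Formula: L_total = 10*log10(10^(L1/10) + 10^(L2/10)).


10^(73.5/10) = 2.23872e+07
10^(52.9/10) = 194984
Sum = 2.23872e+07 + 194984 = 2.25822e+07
L_total = 10*log10(2.25822e+07) = 73.538 dB


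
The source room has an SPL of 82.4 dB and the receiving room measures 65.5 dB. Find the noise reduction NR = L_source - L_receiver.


NR = L_source - L_receiver (difference between source and receiving room levels)
NR = 82.4 - 65.5 = 16.9 dB


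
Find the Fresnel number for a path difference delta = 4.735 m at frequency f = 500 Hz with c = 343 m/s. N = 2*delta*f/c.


N = 2*delta*f/c = 2*delta/lambda, where lambda = c/f
lambda = 343 / 500 = 0.686 m
N = 2 * 4.735 / 0.686 = 13.805


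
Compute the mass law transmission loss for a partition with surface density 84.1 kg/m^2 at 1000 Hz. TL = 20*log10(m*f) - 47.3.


m * f = 84.1 * 1000 = 84100
20*log10(84100) = 98.4959 dB
TL = 98.4959 - 47.3 = 51.196 dB


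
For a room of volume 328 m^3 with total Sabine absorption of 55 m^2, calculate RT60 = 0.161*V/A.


RT60 = 0.161 * 328 / 55 = 0.96015 s


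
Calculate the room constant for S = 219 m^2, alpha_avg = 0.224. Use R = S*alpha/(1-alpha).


R = 219 * 0.224 / (1 - 0.224) = 63.216 m^2


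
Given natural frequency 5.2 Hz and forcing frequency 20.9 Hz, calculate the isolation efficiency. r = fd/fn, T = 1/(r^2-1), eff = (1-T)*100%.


r = 20.9 / 5.2 = 4.01923
r^2 - 1 = 4.01923^2 - 1 = 15.1542
T = 1/15.1542 = 0.0659883
Efficiency = (1 - 0.0659883)*100 = 93.401 %


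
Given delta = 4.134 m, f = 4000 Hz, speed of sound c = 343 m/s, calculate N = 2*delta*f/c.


N = 2*delta*f/c = 2*delta/lambda, where lambda = c/f
lambda = 343 / 4000 = 0.08575 m
N = 2 * 4.134 / 0.08575 = 96.42


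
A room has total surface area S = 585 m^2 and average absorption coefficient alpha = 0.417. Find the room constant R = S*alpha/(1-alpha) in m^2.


R = 585 * 0.417 / (1 - 0.417) = 418.43 m^2


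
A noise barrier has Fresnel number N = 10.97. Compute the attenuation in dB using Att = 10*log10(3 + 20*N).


3 + 20*N = 3 + 20*10.97 = 222.4
Att = 10*log10(222.4) = 23.471 dB


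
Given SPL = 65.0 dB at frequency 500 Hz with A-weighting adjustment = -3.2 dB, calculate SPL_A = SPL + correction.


A-weighting table: 500 Hz -> -3.2 dB correction
SPL_A = SPL + correction = 65.0 + (-3.2) = 61.8 dBA


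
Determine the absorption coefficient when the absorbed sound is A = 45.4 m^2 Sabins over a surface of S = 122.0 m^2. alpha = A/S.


Absorption coefficient = absorbed power / incident power
alpha = A / S = 45.4 / 122.0 = 0.37213


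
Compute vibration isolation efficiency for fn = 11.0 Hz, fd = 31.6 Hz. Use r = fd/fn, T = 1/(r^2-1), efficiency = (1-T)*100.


r = 31.6 / 11.0 = 2.87273
r^2 - 1 = 2.87273^2 - 1 = 7.25258
T = 1/7.25258 = 0.137882
Efficiency = (1 - 0.137882)*100 = 86.212 %


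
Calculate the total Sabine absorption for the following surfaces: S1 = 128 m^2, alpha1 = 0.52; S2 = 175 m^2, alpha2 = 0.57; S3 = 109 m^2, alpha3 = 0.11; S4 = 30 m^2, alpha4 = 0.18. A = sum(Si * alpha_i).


128 * 0.52 = 66.56
175 * 0.57 = 99.75
109 * 0.11 = 11.99
30 * 0.18 = 5.4
A_total = 66.56 + 99.75 + 11.99 + 5.4 = 183.7 m^2


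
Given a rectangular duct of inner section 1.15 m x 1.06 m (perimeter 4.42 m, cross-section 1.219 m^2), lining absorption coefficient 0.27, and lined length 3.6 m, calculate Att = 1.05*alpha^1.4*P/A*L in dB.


alpha^1.4 = 0.27^1.4 = 0.159922
Attenuation rate = 1.05 * alpha^1.4 * P / A
= 1.05 * 0.159922 * 4.42 / 1.219 = 0.608858 dB/m
Total Att = 0.608858 * 3.6 = 2.1919 dB


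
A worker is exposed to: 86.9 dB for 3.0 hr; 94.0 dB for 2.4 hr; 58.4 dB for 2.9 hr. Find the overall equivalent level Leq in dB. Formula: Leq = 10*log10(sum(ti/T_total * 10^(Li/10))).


T_total = 3.0 + 2.4 + 2.9 = 8.3 hr
(3.0/8.3) * 10^(86.9/10) = 1.77028e+08
(2.4/8.3) * 10^(94.0/10) = 7.26329e+08
(2.9/8.3) * 10^(58.4/10) = 241724
Sum = 1.77028e+08 + 7.26329e+08 + 241724 = 9.03599e+08
Leq = 10*log10(9.03599e+08) = 89.56 dB


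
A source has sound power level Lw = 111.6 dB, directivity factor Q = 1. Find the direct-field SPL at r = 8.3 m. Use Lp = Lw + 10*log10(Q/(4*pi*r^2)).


4*pi*r^2 = 4*pi*8.3^2 = 865.697 m^2
Q / (4*pi*r^2) = 1 / 865.697 = 0.00115514
Lp = 111.6 + 10*log10(0.00115514) = 82.226 dB


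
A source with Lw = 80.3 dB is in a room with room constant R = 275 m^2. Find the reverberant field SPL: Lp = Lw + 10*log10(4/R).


4/R = 4/275 = 0.0145455
Lp = 80.3 + 10*log10(0.0145455) = 61.927 dB


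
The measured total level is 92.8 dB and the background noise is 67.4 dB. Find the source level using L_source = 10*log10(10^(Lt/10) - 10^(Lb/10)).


10^(92.8/10) = 1.90546e+09
10^(67.4/10) = 5.49541e+06
Difference = 1.90546e+09 - 5.49541e+06 = 1.89996e+09
L_source = 10*log10(1.89996e+09) = 92.787 dB


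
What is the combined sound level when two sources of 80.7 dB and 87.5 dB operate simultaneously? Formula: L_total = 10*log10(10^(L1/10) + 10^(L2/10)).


10^(80.7/10) = 1.1749e+08
10^(87.5/10) = 5.62341e+08
Sum = 1.1749e+08 + 5.62341e+08 = 6.79831e+08
L_total = 10*log10(6.79831e+08) = 88.324 dB


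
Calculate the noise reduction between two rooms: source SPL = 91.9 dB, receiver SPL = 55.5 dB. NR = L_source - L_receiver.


NR = L_source - L_receiver (difference between source and receiving room levels)
NR = 91.9 - 55.5 = 36.4 dB


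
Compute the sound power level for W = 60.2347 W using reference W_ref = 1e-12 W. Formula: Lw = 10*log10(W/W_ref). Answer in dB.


W / W_ref = 60.2347 / 1e-12 = 6.02347e+13
Lw = 10 * log10(6.02347e+13) = 137.8 dB


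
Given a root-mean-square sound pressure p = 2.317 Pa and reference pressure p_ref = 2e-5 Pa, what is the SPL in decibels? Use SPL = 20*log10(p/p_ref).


p / p_ref = 2.317 / 2e-5 = 115850
SPL = 20 * log10(115850) = 101.28 dB


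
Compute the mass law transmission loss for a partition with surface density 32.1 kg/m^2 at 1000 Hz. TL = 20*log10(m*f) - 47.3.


m * f = 32.1 * 1000 = 32100
20*log10(32100) = 90.1301 dB
TL = 90.1301 - 47.3 = 42.83 dB


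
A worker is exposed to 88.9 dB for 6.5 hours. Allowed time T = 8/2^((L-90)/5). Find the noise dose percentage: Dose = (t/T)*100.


T_allowed = 8 / 2^((88.9 - 90)/5) = 9.31787 hr
Dose = 6.5 / 9.31787 * 100 = 69.758 %


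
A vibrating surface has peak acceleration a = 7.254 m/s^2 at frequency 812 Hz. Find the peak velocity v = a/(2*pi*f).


omega = 2*pi*f = 2*pi*812 = 5101.95 rad/s
v = a / omega = 7.254 / 5101.95 = 0.0014218 m/s


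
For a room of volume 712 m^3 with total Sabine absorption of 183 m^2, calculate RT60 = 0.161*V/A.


RT60 = 0.161 * 712 / 183 = 0.6264 s


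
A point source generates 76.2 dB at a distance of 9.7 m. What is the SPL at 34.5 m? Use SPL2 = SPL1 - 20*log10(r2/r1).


r2/r1 = 34.5/9.7 = 3.5567
Correction = 20*log10(3.5567) = 11.0209 dB
SPL2 = 76.2 - 11.0209 = 65.179 dB


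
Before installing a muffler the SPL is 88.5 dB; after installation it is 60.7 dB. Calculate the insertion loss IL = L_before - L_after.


Insertion loss = SPL without muffler - SPL with muffler
IL = 88.5 - 60.7 = 27.8 dB


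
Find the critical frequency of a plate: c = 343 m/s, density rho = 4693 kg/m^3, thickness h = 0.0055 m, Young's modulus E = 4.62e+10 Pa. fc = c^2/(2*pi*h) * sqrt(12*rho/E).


12*rho/E = 12*4693/4.62e+10 = 1.21896e-06
sqrt(12*rho/E) = sqrt(1.21896e-06) = 0.00110407
c^2/(2*pi*h) = 343^2/(2*pi*0.0055) = 3.40444e+06
fc = 3.40444e+06 * 0.00110407 = 3758.7 Hz


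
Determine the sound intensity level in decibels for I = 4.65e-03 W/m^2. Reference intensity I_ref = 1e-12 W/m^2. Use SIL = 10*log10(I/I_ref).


I / I_ref = 4.65e-03 / 1e-12 = 4.65e+09
SIL = 10 * log10(4.65e+09) = 96.675 dB


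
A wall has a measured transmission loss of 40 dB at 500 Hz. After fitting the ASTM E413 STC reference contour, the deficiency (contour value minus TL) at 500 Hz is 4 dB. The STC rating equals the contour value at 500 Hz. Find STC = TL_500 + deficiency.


By ASTM E413, STC = value of the fitted reference contour at 500 Hz.
Contour value at 500 Hz = TL_500 + deficiency = 40 + 4 = 44
STC = 44


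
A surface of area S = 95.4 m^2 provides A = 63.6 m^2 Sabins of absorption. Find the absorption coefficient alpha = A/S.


Absorption coefficient = absorbed power / incident power
alpha = A / S = 63.6 / 95.4 = 0.66667


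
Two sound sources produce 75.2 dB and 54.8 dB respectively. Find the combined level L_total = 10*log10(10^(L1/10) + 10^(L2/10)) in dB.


10^(75.2/10) = 3.31131e+07
10^(54.8/10) = 301995
Sum = 3.31131e+07 + 301995 = 3.34151e+07
L_total = 10*log10(3.34151e+07) = 75.239 dB


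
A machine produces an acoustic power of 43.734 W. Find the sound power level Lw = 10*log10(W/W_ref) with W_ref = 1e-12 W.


W / W_ref = 43.734 / 1e-12 = 4.3734e+13
Lw = 10 * log10(4.3734e+13) = 136.41 dB


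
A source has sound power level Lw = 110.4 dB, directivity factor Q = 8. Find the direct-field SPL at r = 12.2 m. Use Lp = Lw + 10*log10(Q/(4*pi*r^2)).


4*pi*r^2 = 4*pi*12.2^2 = 1870.38 m^2
Q / (4*pi*r^2) = 8 / 1870.38 = 0.00427721
Lp = 110.4 + 10*log10(0.00427721) = 86.712 dB


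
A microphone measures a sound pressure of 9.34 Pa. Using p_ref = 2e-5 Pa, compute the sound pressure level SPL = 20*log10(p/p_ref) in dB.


p / p_ref = 9.34 / 2e-5 = 467000
SPL = 20 * log10(467000) = 113.39 dB


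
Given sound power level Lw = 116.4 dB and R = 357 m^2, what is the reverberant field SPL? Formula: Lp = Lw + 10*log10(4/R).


4/R = 4/357 = 0.0112045
Lp = 116.4 + 10*log10(0.0112045) = 96.894 dB


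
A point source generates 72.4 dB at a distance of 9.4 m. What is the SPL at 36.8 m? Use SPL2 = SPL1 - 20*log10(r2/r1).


r2/r1 = 36.8/9.4 = 3.91489
Correction = 20*log10(3.91489) = 11.8544 dB
SPL2 = 72.4 - 11.8544 = 60.546 dB


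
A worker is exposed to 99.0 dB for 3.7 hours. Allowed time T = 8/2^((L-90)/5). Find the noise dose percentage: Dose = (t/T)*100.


T_allowed = 8 / 2^((99.0 - 90)/5) = 2.2974 hr
Dose = 3.7 / 2.2974 * 100 = 161.05 %


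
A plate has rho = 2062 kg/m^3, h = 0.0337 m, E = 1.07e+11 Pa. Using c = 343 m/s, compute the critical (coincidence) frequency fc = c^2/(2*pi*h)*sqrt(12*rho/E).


12*rho/E = 12*2062/1.07e+11 = 2.31252e-07
sqrt(12*rho/E) = sqrt(2.31252e-07) = 0.000480887
c^2/(2*pi*h) = 343^2/(2*pi*0.0337) = 555621
fc = 555621 * 0.000480887 = 267.19 Hz


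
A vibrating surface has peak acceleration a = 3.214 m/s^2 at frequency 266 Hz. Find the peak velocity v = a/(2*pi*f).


omega = 2*pi*f = 2*pi*266 = 1671.33 rad/s
v = a / omega = 3.214 / 1671.33 = 0.001923 m/s


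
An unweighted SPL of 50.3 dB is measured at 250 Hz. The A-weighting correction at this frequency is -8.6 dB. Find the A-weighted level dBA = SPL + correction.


A-weighting table: 250 Hz -> -8.6 dB correction
SPL_A = SPL + correction = 50.3 + (-8.6) = 41.7 dBA


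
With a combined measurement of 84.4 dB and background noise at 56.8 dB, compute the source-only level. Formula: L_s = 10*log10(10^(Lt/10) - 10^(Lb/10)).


10^(84.4/10) = 2.75423e+08
10^(56.8/10) = 478630
Difference = 2.75423e+08 - 478630 = 2.74944e+08
L_source = 10*log10(2.74944e+08) = 84.392 dB


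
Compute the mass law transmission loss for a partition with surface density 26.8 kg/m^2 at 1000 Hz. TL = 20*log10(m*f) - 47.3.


m * f = 26.8 * 1000 = 26800
20*log10(26800) = 88.5627 dB
TL = 88.5627 - 47.3 = 41.263 dB


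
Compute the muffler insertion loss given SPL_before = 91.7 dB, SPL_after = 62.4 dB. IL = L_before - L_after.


Insertion loss = SPL without muffler - SPL with muffler
IL = 91.7 - 62.4 = 29.3 dB


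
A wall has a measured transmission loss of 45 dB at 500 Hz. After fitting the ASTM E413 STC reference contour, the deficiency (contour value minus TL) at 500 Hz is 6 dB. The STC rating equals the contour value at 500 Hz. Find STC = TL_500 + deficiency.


By ASTM E413, STC = value of the fitted reference contour at 500 Hz.
Contour value at 500 Hz = TL_500 + deficiency = 45 + 6 = 51
STC = 51


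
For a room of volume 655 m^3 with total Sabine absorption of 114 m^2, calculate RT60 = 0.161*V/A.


RT60 = 0.161 * 655 / 114 = 0.92504 s


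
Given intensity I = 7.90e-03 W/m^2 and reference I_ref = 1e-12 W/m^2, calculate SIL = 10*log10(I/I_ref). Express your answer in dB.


I / I_ref = 7.90e-03 / 1e-12 = 7.9e+09
SIL = 10 * log10(7.9e+09) = 98.976 dB


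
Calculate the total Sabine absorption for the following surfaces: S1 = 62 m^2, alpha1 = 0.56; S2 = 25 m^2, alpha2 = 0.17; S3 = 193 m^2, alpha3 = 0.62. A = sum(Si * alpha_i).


62 * 0.56 = 34.72
25 * 0.17 = 4.25
193 * 0.62 = 119.66
A_total = 34.72 + 4.25 + 119.66 = 158.63 m^2


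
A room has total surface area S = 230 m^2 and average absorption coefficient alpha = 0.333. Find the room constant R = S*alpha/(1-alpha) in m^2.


R = 230 * 0.333 / (1 - 0.333) = 114.83 m^2


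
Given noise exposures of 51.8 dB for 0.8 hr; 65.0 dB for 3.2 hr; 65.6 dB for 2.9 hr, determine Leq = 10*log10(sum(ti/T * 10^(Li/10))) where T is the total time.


T_total = 0.8 + 3.2 + 2.9 = 6.9 hr
(0.8/6.9) * 10^(51.8/10) = 17548.5
(3.2/6.9) * 10^(65.0/10) = 1.46656e+06
(2.9/6.9) * 10^(65.6/10) = 1.52598e+06
Sum = 17548.5 + 1.46656e+06 + 1.52598e+06 = 3.01009e+06
Leq = 10*log10(3.01009e+06) = 64.786 dB


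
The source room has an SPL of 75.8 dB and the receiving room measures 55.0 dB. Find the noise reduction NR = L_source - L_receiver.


NR = L_source - L_receiver (difference between source and receiving room levels)
NR = 75.8 - 55.0 = 20.8 dB


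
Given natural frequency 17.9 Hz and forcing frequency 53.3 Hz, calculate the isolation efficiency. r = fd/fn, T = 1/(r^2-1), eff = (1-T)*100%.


r = 53.3 / 17.9 = 2.97765
r^2 - 1 = 2.97765^2 - 1 = 7.8664
T = 1/7.8664 = 0.127123
Efficiency = (1 - 0.127123)*100 = 87.288 %


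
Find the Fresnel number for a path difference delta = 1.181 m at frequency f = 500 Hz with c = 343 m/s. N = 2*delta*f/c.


N = 2*delta*f/c = 2*delta/lambda, where lambda = c/f
lambda = 343 / 500 = 0.686 m
N = 2 * 1.181 / 0.686 = 3.4431


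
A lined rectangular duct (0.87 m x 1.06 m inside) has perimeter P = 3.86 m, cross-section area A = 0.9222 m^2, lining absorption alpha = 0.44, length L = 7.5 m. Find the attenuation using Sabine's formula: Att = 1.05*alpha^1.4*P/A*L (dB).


alpha^1.4 = 0.44^1.4 = 0.316835
Attenuation rate = 1.05 * alpha^1.4 * P / A
= 1.05 * 0.316835 * 3.86 / 0.9222 = 1.39247 dB/m
Total Att = 1.39247 * 7.5 = 10.444 dB


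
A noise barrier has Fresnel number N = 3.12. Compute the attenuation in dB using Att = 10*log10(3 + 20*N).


3 + 20*N = 3 + 20*3.12 = 65.4
Att = 10*log10(65.4) = 18.156 dB


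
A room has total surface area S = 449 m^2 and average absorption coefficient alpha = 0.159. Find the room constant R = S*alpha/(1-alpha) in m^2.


R = 449 * 0.159 / (1 - 0.159) = 84.888 m^2


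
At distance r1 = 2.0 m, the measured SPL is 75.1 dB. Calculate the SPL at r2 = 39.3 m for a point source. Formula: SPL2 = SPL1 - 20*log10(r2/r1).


r2/r1 = 39.3/2.0 = 19.65
Correction = 20*log10(19.65) = 25.8673 dB
SPL2 = 75.1 - 25.8673 = 49.233 dB


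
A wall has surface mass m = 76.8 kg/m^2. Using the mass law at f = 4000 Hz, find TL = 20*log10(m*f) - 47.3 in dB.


m * f = 76.8 * 4000 = 307200
20*log10(307200) = 109.748 dB
TL = 109.748 - 47.3 = 62.448 dB


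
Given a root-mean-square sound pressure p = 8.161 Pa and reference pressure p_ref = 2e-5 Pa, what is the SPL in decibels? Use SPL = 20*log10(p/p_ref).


p / p_ref = 8.161 / 2e-5 = 408050
SPL = 20 * log10(408050) = 112.21 dB


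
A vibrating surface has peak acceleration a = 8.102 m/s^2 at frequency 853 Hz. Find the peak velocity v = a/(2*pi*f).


omega = 2*pi*f = 2*pi*853 = 5359.56 rad/s
v = a / omega = 8.102 / 5359.56 = 0.0015117 m/s


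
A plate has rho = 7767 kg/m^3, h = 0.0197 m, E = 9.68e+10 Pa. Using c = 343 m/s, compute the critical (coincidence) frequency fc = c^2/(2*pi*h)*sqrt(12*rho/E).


12*rho/E = 12*7767/9.68e+10 = 9.62851e-07
sqrt(12*rho/E) = sqrt(9.62851e-07) = 0.00098125
c^2/(2*pi*h) = 343^2/(2*pi*0.0197) = 950478
fc = 950478 * 0.00098125 = 932.66 Hz


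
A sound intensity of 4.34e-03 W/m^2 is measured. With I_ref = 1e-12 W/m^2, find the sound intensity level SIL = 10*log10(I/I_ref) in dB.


I / I_ref = 4.34e-03 / 1e-12 = 4.34e+09
SIL = 10 * log10(4.34e+09) = 96.375 dB


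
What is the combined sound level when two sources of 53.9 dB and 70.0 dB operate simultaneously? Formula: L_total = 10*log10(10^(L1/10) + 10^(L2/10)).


10^(53.9/10) = 245471
10^(70.0/10) = 1e+07
Sum = 245471 + 1e+07 = 1.02455e+07
L_total = 10*log10(1.02455e+07) = 70.105 dB


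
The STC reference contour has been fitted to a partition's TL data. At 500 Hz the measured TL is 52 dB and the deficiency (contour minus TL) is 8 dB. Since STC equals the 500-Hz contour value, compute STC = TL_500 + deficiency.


By ASTM E413, STC = value of the fitted reference contour at 500 Hz.
Contour value at 500 Hz = TL_500 + deficiency = 52 + 8 = 60
STC = 60


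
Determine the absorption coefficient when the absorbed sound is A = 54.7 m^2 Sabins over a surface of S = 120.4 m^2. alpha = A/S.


Absorption coefficient = absorbed power / incident power
alpha = A / S = 54.7 / 120.4 = 0.45432


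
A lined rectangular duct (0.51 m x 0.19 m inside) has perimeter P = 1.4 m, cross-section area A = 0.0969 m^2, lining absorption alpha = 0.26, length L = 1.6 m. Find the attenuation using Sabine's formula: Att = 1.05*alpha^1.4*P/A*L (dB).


alpha^1.4 = 0.26^1.4 = 0.151692
Attenuation rate = 1.05 * alpha^1.4 * P / A
= 1.05 * 0.151692 * 1.4 / 0.0969 = 2.30121 dB/m
Total Att = 2.30121 * 1.6 = 3.6819 dB


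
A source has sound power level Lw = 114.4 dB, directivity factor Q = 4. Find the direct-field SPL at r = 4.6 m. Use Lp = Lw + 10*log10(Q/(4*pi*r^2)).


4*pi*r^2 = 4*pi*4.6^2 = 265.904 m^2
Q / (4*pi*r^2) = 4 / 265.904 = 0.015043
Lp = 114.4 + 10*log10(0.015043) = 96.173 dB


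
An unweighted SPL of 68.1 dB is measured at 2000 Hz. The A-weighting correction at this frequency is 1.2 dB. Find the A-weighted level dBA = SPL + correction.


A-weighting table: 2000 Hz -> 1.2 dB correction
SPL_A = SPL + correction = 68.1 + (1.2) = 69.3 dBA


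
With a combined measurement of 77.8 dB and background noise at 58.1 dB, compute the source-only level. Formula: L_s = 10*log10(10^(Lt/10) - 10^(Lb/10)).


10^(77.8/10) = 6.0256e+07
10^(58.1/10) = 645654
Difference = 6.0256e+07 - 645654 = 5.96103e+07
L_source = 10*log10(5.96103e+07) = 77.753 dB


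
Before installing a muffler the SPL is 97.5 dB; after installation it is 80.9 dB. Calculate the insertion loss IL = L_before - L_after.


Insertion loss = SPL without muffler - SPL with muffler
IL = 97.5 - 80.9 = 16.6 dB


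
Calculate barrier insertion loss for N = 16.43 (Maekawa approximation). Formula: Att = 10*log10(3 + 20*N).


3 + 20*N = 3 + 20*16.43 = 331.6
Att = 10*log10(331.6) = 25.206 dB


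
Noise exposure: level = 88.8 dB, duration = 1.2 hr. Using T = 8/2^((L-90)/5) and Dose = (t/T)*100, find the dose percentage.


T_allowed = 8 / 2^((88.8 - 90)/5) = 9.44794 hr
Dose = 1.2 / 9.44794 * 100 = 12.701 %


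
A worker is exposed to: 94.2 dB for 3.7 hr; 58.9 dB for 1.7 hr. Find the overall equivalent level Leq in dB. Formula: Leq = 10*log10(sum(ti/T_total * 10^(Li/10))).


T_total = 3.7 + 1.7 = 5.4 hr
(3.7/5.4) * 10^(94.2/10) = 1.80222e+09
(1.7/5.4) * 10^(58.9/10) = 244374
Sum = 1.80222e+09 + 244374 = 1.80246e+09
Leq = 10*log10(1.80246e+09) = 92.559 dB


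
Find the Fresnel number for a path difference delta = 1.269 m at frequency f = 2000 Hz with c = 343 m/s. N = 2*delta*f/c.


N = 2*delta*f/c = 2*delta/lambda, where lambda = c/f
lambda = 343 / 2000 = 0.1715 m
N = 2 * 1.269 / 0.1715 = 14.799


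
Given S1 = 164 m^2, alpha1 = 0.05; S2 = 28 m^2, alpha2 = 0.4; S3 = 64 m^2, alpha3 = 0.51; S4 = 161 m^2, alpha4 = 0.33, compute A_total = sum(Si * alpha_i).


164 * 0.05 = 8.2
28 * 0.4 = 11.2
64 * 0.51 = 32.64
161 * 0.33 = 53.13
A_total = 8.2 + 11.2 + 32.64 + 53.13 = 105.17 m^2


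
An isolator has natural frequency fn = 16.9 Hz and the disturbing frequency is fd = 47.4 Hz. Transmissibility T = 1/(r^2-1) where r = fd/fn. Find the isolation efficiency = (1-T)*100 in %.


r = 47.4 / 16.9 = 2.80473
r^2 - 1 = 2.80473^2 - 1 = 6.86651
T = 1/6.86651 = 0.145634
Efficiency = (1 - 0.145634)*100 = 85.437 %


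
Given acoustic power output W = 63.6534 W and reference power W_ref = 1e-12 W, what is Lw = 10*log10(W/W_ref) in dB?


W / W_ref = 63.6534 / 1e-12 = 6.36534e+13
Lw = 10 * log10(6.36534e+13) = 138.04 dB


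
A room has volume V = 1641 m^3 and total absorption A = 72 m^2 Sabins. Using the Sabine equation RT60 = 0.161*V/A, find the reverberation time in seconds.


RT60 = 0.161 * 1641 / 72 = 3.6695 s


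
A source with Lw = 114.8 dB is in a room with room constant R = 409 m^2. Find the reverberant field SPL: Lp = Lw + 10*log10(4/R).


4/R = 4/409 = 0.00977995
Lp = 114.8 + 10*log10(0.00977995) = 94.703 dB


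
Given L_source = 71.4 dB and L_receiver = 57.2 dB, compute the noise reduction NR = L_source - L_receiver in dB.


NR = L_source - L_receiver (difference between source and receiving room levels)
NR = 71.4 - 57.2 = 14.2 dB


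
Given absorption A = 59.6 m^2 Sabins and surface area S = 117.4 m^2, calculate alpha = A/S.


Absorption coefficient = absorbed power / incident power
alpha = A / S = 59.6 / 117.4 = 0.50767


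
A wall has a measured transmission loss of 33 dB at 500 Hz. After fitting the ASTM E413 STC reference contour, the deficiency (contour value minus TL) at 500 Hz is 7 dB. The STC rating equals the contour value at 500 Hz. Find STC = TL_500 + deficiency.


By ASTM E413, STC = value of the fitted reference contour at 500 Hz.
Contour value at 500 Hz = TL_500 + deficiency = 33 + 7 = 40
STC = 40


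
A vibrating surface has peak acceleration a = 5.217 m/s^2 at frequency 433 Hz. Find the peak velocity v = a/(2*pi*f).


omega = 2*pi*f = 2*pi*433 = 2720.62 rad/s
v = a / omega = 5.217 / 2720.62 = 0.0019176 m/s


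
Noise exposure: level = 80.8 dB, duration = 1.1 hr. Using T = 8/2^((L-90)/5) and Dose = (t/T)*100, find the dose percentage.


T_allowed = 8 / 2^((80.8 - 90)/5) = 28.6408 hr
Dose = 1.1 / 28.6408 * 100 = 3.8407 %


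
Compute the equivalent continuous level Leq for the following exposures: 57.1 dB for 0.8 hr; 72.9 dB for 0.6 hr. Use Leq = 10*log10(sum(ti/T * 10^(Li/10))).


T_total = 0.8 + 0.6 = 1.4 hr
(0.8/1.4) * 10^(57.1/10) = 293064
(0.6/1.4) * 10^(72.9/10) = 8.35648e+06
Sum = 293064 + 8.35648e+06 = 8.64954e+06
Leq = 10*log10(8.64954e+06) = 69.37 dB


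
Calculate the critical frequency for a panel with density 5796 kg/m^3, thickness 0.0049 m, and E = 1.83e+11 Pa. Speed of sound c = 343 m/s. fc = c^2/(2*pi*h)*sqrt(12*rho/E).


12*rho/E = 12*5796/1.83e+11 = 3.80066e-07
sqrt(12*rho/E) = sqrt(3.80066e-07) = 0.000616495
c^2/(2*pi*h) = 343^2/(2*pi*0.0049) = 3.82131e+06
fc = 3.82131e+06 * 0.000616495 = 2355.8 Hz


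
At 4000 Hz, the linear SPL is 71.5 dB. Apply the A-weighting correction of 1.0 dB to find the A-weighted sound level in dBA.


A-weighting table: 4000 Hz -> 1.0 dB correction
SPL_A = SPL + correction = 71.5 + (1.0) = 72.5 dBA


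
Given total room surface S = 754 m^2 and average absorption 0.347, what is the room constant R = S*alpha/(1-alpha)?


R = 754 * 0.347 / (1 - 0.347) = 400.67 m^2


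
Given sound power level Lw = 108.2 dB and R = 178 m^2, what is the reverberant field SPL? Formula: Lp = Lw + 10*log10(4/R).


4/R = 4/178 = 0.0224719
Lp = 108.2 + 10*log10(0.0224719) = 91.716 dB


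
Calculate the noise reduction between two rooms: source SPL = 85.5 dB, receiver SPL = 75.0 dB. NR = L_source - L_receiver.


NR = L_source - L_receiver (difference between source and receiving room levels)
NR = 85.5 - 75.0 = 10.5 dB


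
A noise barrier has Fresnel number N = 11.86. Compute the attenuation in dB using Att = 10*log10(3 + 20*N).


3 + 20*N = 3 + 20*11.86 = 240.2
Att = 10*log10(240.2) = 23.806 dB


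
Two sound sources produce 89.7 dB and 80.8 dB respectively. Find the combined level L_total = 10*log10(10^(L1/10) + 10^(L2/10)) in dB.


10^(89.7/10) = 9.33254e+08
10^(80.8/10) = 1.20226e+08
Sum = 9.33254e+08 + 1.20226e+08 = 1.05348e+09
L_total = 10*log10(1.05348e+09) = 90.226 dB


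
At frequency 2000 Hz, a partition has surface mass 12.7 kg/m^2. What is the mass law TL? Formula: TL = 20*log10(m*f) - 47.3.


m * f = 12.7 * 2000 = 25400
20*log10(25400) = 88.0967 dB
TL = 88.0967 - 47.3 = 40.797 dB


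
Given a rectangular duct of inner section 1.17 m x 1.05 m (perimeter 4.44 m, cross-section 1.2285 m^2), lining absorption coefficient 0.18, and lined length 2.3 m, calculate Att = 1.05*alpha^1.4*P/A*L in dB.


alpha^1.4 = 0.18^1.4 = 0.0906529
Attenuation rate = 1.05 * alpha^1.4 * P / A
= 1.05 * 0.0906529 * 4.44 / 1.2285 = 0.344016 dB/m
Total Att = 0.344016 * 2.3 = 0.79124 dB


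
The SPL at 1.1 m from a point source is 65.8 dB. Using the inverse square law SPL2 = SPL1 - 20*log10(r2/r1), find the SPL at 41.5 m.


r2/r1 = 41.5/1.1 = 37.7273
Correction = 20*log10(37.7273) = 31.5331 dB
SPL2 = 65.8 - 31.5331 = 34.267 dB


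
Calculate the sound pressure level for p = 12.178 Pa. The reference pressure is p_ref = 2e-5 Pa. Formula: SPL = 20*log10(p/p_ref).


p / p_ref = 12.178 / 2e-5 = 608900
SPL = 20 * log10(608900) = 115.69 dB


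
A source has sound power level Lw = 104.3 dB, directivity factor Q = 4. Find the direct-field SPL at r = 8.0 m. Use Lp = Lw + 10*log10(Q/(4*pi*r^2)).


4*pi*r^2 = 4*pi*8.0^2 = 804.248 m^2
Q / (4*pi*r^2) = 4 / 804.248 = 0.00497359
Lp = 104.3 + 10*log10(0.00497359) = 81.267 dB


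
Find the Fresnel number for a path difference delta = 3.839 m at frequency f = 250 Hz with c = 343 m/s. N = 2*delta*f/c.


N = 2*delta*f/c = 2*delta/lambda, where lambda = c/f
lambda = 343 / 250 = 1.372 m
N = 2 * 3.839 / 1.372 = 5.5962


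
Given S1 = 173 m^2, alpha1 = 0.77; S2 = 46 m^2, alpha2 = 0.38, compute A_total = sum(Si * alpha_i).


173 * 0.77 = 133.21
46 * 0.38 = 17.48
A_total = 133.21 + 17.48 = 150.69 m^2


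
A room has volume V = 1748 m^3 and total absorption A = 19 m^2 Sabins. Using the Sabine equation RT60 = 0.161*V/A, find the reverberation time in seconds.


RT60 = 0.161 * 1748 / 19 = 14.812 s


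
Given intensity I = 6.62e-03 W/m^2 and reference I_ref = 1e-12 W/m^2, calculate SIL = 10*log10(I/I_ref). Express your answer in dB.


I / I_ref = 6.62e-03 / 1e-12 = 6.62e+09
SIL = 10 * log10(6.62e+09) = 98.209 dB


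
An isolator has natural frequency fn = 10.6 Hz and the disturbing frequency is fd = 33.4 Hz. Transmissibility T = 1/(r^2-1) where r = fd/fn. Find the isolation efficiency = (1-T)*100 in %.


r = 33.4 / 10.6 = 3.15094
r^2 - 1 = 3.15094^2 - 1 = 8.92842
T = 1/8.92842 = 0.112002
Efficiency = (1 - 0.112002)*100 = 88.8 %


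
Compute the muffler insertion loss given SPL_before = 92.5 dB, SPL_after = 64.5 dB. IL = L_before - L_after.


Insertion loss = SPL without muffler - SPL with muffler
IL = 92.5 - 64.5 = 28 dB


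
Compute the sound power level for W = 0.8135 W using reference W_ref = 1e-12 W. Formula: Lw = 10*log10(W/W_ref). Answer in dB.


W / W_ref = 0.8135 / 1e-12 = 8.135e+11
Lw = 10 * log10(8.135e+11) = 119.1 dB


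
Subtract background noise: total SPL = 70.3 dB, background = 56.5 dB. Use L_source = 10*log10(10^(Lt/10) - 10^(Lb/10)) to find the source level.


10^(70.3/10) = 1.07152e+07
10^(56.5/10) = 446684
Difference = 1.07152e+07 - 446684 = 1.02685e+07
L_source = 10*log10(1.02685e+07) = 70.115 dB


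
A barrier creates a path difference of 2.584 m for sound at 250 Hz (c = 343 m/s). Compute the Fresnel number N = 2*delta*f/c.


N = 2*delta*f/c = 2*delta/lambda, where lambda = c/f
lambda = 343 / 250 = 1.372 m
N = 2 * 2.584 / 1.372 = 3.7668


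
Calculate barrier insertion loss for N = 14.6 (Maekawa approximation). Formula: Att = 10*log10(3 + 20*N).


3 + 20*N = 3 + 20*14.6 = 295
Att = 10*log10(295) = 24.698 dB


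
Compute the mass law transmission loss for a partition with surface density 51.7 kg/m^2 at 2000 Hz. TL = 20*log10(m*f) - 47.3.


m * f = 51.7 * 2000 = 103400
20*log10(103400) = 100.29 dB
TL = 100.29 - 47.3 = 52.99 dB


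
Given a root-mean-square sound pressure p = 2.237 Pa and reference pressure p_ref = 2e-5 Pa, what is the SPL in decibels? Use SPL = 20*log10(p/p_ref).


p / p_ref = 2.237 / 2e-5 = 111850
SPL = 20 * log10(111850) = 100.97 dB


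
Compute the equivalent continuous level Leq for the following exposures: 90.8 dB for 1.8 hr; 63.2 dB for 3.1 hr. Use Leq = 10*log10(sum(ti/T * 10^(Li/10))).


T_total = 1.8 + 3.1 = 4.9 hr
(1.8/4.9) * 10^(90.8/10) = 4.41648e+08
(3.1/4.9) * 10^(63.2/10) = 1.3218e+06
Sum = 4.41648e+08 + 1.3218e+06 = 4.4297e+08
Leq = 10*log10(4.4297e+08) = 86.464 dB


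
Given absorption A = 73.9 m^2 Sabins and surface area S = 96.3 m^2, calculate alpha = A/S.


Absorption coefficient = absorbed power / incident power
alpha = A / S = 73.9 / 96.3 = 0.76739


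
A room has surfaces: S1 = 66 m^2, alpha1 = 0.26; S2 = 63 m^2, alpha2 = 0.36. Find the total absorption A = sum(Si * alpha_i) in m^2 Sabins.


66 * 0.26 = 17.16
63 * 0.36 = 22.68
A_total = 17.16 + 22.68 = 39.84 m^2


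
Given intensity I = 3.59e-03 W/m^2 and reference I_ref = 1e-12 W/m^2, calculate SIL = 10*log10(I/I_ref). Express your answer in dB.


I / I_ref = 3.59e-03 / 1e-12 = 3.59e+09
SIL = 10 * log10(3.59e+09) = 95.551 dB


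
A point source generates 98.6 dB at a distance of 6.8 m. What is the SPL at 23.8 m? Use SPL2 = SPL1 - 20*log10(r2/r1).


r2/r1 = 23.8/6.8 = 3.5
Correction = 20*log10(3.5) = 10.8814 dB
SPL2 = 98.6 - 10.8814 = 87.719 dB


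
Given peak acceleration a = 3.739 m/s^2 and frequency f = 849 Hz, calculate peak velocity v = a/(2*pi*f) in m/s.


omega = 2*pi*f = 2*pi*849 = 5334.42 rad/s
v = a / omega = 3.739 / 5334.42 = 0.00070092 m/s


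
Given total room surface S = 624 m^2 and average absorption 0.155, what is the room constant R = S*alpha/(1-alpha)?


R = 624 * 0.155 / (1 - 0.155) = 114.46 m^2


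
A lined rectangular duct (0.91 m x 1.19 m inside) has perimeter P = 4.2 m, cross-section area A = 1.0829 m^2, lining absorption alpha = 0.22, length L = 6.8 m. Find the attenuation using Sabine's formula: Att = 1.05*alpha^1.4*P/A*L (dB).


alpha^1.4 = 0.22^1.4 = 0.120058
Attenuation rate = 1.05 * alpha^1.4 * P / A
= 1.05 * 0.120058 * 4.2 / 1.0829 = 0.488924 dB/m
Total Att = 0.488924 * 6.8 = 3.3247 dB


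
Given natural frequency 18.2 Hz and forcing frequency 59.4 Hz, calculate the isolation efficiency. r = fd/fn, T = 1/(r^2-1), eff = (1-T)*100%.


r = 59.4 / 18.2 = 3.26374
r^2 - 1 = 3.26374^2 - 1 = 9.652
T = 1/9.652 = 0.103605
Efficiency = (1 - 0.103605)*100 = 89.639 %


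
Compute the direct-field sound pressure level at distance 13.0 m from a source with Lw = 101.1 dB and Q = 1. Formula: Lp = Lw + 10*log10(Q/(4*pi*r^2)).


4*pi*r^2 = 4*pi*13.0^2 = 2123.72 m^2
Q / (4*pi*r^2) = 1 / 2123.72 = 0.000470872
Lp = 101.1 + 10*log10(0.000470872) = 67.829 dB


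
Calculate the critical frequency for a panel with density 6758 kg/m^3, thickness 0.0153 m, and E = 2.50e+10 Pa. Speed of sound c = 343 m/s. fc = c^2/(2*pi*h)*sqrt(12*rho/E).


12*rho/E = 12*6758/2.50e+10 = 3.24384e-06
sqrt(12*rho/E) = sqrt(3.24384e-06) = 0.00180107
c^2/(2*pi*h) = 343^2/(2*pi*0.0153) = 1.22382e+06
fc = 1.22382e+06 * 0.00180107 = 2204.2 Hz


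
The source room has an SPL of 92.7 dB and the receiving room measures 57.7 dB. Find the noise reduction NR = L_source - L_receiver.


NR = L_source - L_receiver (difference between source and receiving room levels)
NR = 92.7 - 57.7 = 35 dB


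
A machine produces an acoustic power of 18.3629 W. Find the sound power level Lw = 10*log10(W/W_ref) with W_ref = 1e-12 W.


W / W_ref = 18.3629 / 1e-12 = 1.83629e+13
Lw = 10 * log10(1.83629e+13) = 132.64 dB


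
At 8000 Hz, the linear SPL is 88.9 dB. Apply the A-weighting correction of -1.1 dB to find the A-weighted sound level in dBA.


A-weighting table: 8000 Hz -> -1.1 dB correction
SPL_A = SPL + correction = 88.9 + (-1.1) = 87.8 dBA
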